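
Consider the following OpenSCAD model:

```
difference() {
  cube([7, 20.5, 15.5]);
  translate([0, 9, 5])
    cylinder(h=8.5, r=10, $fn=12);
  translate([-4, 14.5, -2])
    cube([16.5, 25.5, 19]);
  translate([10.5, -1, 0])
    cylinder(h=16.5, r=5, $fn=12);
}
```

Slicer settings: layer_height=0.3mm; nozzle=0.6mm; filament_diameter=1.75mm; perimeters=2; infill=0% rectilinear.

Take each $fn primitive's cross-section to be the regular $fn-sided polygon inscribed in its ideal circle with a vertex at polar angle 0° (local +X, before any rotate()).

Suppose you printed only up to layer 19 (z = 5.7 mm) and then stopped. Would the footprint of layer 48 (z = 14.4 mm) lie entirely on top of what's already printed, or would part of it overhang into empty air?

Compare the two slices. At z = 5.7: the cube (footprint 7×20.5) is included at this height (area 143.50 mm²); the cylinder at (0, 9): section is a regular 12-gon, circumradius r=10 (area = (12/2)·10.000²·sin(360°/12) = 300.00 mm²); the cube at (-4, 14.5) (footprint 16.5×25.5) is included at this height (area 420.75 mm²); the r=5 cylinder at (10.5, -1) gives a regular 12-gon of circumradius 5 (constant along its height) (area = (12/2)·5.000²·sin(360°/12) = 75.00 mm²); After the difference (first − rest): starting from the 7×20.5 cube (143.50 mm²), the r=10 cylinder at (0, 9) partially overlaps it — only the 122.08 mm² overlap (of its 300.00 mm²) is removed, clipping the outline; the 16.5×25.5 cube at (-4, 14.5) partially overlaps it — only the 18.53 mm² overlap (of its 420.75 mm²) is removed, clipping the outline; the r=5 cylinder at (10.5, -1) partially overlaps it — only the 1.89 mm² overlap (of its 75.00 mm²) is removed, clipping the outline — area = 1.00 mm². At z = 14.4: the cube (footprint 7×20.5) is included at this height (area 143.50 mm²); the cylinder at (0, 9) is absent (z outside [5, 13.5]); the cube at (-4, 14.5) is present — its section is the full 16.5×25.5 rectangle (area 420.75 mm²); the r=5 cylinder at (10.5, -1) gives a regular 12-gon of circumradius 5 (constant along its height) (area = (12/2)·5.000²·sin(360°/12) = 75.00 mm²); After the difference (first − rest): starting from the 7×20.5 cube (143.50 mm²), the 16.5×25.5 cube at (-4, 14.5) partially overlaps it — only the 42.00 mm² overlap (of its 420.75 mm²) is removed, clipping the outline; the r=5 cylinder at (10.5, -1) partially overlaps it — only the 1.89 mm² overlap (of its 75.00 mm²) is removed, clipping the outline — area = 99.61 mm². Checking containment: at z = 14.4 the cross-section extends beyond the z = 5.7 cross-section by about 98.61 mm².

part overhangs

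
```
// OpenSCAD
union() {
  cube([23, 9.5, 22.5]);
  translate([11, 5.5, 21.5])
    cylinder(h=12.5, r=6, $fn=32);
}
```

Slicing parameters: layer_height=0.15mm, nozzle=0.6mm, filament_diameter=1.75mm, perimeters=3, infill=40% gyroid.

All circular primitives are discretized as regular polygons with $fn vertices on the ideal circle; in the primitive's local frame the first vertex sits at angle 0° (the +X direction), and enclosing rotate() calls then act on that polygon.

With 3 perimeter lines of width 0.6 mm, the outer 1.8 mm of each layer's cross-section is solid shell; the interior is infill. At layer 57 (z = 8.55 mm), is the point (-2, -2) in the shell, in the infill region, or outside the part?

outside

At z = 8.55 mm: the cube (footprint 23×9.5) is included at this height; the cylinder at (11, 5.5) is not intersected at this z (z outside [21.5, 34]); Merging all regions: only the 23×9.5 cube is present, so the union is just that shape — 1 connected region. Overall, the cross-section is a single solid region. The nearest boundary edge runs (0.00, 0.00)→(23.00, 0.00); distance from the point to it = 2.83 mm. The point is not inside any of the regions above, so it lies outside the cross-section (2.83 mm from the nearest boundary).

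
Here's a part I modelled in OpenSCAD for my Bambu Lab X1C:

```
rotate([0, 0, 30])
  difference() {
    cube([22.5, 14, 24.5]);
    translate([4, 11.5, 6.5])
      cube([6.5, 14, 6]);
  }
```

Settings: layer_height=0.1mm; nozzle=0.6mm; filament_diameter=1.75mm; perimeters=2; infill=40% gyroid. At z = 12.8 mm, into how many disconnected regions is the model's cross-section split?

1

At z = 12.8 mm: the cube (footprint 22.5×14) is included at this height; the cube at (4, 11.5) does not reach this height (z outside [6.5, 12.5]); After the difference (first − rest): none of the subtracted shapes is present at this height, so the 22.5×14 cube is unchanged — 1 connected region; (rotated 30° about Z; rotation is an isometry so areas/perimeters/island counts are preserved). The result has 1 disconnected region.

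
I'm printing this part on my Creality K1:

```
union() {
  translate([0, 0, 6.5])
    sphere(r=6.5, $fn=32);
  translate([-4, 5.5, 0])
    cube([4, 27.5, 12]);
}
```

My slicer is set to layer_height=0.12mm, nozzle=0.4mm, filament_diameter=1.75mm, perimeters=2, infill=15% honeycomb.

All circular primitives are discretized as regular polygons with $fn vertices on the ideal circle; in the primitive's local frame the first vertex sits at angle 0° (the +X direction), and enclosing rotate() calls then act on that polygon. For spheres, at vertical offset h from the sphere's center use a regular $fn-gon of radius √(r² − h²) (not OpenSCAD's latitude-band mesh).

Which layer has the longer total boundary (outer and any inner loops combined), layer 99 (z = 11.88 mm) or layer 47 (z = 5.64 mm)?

Layer 99 (z = 11.88): the r=6.5 sphere contributes a regular 32-gon of circumradius √(6.5²−5.38²) = 3.648 (perimeter = 2·32·3.648·sin(180°/32) = 22.88 mm); the cube at (-4, 5.5) is present — its section is the full 4×27.5 rectangle (perimeter 63.00 mm); Taking the union: the 2 present regions are separate (no shared area or edge), so areas and boundary lengths simply add and each stays a separate island — boundary = 85.88 mm. So its perimeter = 85.88 mm. Layer 47 (z = 5.64): the r=6.5 sphere slices to a regular 32-gon of circumradius 6.443 (√(r²−h²) with h=0.86 from center) (perimeter = 2·32·6.443·sin(180°/32) = 40.42 mm); the cube at (-4, 5.5) is present — its section is the full 4×27.5 rectangle (perimeter 63.00 mm); Taking the union: the regions partially overlap (shared area 2.07 mm²), so the edge portions inside another operand are dropped and the merged outline is re-measured after clipping — boundary = 95.68 mm. So its perimeter = 95.68 mm. Layer 47 is larger (95.68 vs 85.88 mm).

layer 47 (z = 5.64 mm)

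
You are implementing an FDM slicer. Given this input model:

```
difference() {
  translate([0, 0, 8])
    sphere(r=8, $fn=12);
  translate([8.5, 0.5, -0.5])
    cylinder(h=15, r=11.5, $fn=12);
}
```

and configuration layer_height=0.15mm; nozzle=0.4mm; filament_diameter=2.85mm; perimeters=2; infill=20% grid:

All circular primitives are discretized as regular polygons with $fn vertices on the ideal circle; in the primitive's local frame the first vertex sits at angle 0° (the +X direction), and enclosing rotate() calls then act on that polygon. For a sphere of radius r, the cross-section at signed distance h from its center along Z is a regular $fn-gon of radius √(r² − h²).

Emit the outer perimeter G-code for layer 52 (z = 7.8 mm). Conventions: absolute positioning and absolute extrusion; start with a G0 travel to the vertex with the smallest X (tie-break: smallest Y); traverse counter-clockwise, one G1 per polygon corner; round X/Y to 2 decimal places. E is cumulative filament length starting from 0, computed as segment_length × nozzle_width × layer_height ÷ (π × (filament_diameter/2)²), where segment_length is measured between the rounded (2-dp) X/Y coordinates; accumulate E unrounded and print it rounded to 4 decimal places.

G0 X-8.00 Y0.00 Z7.80
G1 X-6.93 Y-4.00 E0.0389
G1 X-4.00 Y-6.93 E0.0779
G1 X0.00 Y-8.00 E0.1169
G1 X1.02 Y-7.73 E0.1268
G1 X-1.46 Y-5.25 E0.1598
G1 X-3.00 Y0.50 E0.2158
G1 X-1.46 Y6.25 E0.2717
G1 X0.23 Y7.94 E0.2942
G1 X0.00 Y8.00 E0.2965
G1 X-4.00 Y6.93 E0.3354
G1 X-6.93 Y4.00 E0.3744
G1 X-8.00 Y0.00 E0.4133

At z = 7.8 mm: the sphere: section is a regular 12-gon, circumradius = √(r²−h²) = √(8²−0.2²) = 7.997; the r=11.5 cylinder at (8.5, 0.5) gives a regular 12-gon of circumradius 11.5 (constant along its height); Subtracting the remaining from the first: starting from the r=8 sphere, the r=11.5 cylinder at (8.5, 0.5) partially overlaps it — only the 123.02 mm² overlap (of its 396.75 mm²) is removed, clipping the outline — 1 connected region. The outline is a single polygon with 12 vertices. Extrusion per mm of travel: 0.4 × 0.15 / (π × 1.425²) = 0.009405. Accumulating E over each segment gives final E = 0.4133.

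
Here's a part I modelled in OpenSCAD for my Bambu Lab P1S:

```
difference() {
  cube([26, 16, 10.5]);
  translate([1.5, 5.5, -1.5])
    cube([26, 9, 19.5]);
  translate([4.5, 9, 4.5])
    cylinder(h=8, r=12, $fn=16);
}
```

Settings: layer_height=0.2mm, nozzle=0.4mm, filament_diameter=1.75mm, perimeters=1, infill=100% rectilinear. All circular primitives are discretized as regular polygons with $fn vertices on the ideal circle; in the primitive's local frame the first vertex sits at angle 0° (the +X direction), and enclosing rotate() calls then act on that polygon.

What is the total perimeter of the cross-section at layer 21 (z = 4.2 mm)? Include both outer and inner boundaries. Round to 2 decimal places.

At z = 4.2 mm: the cube is present — its section is the full 26×16 rectangle (perimeter 84.00 mm); the 26×9 cube at (1.5, 5.5) contributes its full rectangle (perimeter 70.00 mm); the cylinder at (4.5, 9) does not reach this height (z outside [4.5, 12.5]); After the difference (first − rest): starting from the 26×16 cube, the 26×9 cube at (1.5, 5.5) partially overlaps it — only the 220.50 mm² overlap (of its 234.00 mm²) is removed, clipping the outline — boundary = 133.00 mm. Overall, the cross-section is a single solid region. Total boundary length (outer) = 133.00 mm.

133.00 mm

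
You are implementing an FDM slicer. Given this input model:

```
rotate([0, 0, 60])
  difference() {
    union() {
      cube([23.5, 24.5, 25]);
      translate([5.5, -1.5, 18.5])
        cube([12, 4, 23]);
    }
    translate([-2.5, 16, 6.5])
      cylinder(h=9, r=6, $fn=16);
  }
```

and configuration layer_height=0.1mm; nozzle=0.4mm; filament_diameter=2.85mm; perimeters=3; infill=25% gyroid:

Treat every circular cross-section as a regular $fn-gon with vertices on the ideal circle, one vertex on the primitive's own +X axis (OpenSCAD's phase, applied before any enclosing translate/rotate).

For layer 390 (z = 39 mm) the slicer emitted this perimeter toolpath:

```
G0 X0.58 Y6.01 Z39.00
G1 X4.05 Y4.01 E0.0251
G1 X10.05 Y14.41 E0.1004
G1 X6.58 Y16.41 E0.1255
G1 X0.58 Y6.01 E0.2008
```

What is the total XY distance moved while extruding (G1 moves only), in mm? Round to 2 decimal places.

32.02 mm

Sum the Euclidean lengths of each G1 segment: total = 32.02 mm.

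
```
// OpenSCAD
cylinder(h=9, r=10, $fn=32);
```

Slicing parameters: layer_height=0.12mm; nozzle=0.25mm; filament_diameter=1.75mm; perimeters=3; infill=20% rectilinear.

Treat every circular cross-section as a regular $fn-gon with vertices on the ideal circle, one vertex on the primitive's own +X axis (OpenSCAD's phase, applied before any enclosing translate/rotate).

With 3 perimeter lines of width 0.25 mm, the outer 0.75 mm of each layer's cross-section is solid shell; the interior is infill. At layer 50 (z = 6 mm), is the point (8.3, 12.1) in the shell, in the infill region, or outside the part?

outside

At z = 6 mm: the cylinder: section is a regular 32-gon, circumradius r=10. Overall, the cross-section is a single solid region. The nearest boundary edge runs (7.07, 7.07)→(5.56, 8.31); distance from the point to it = 4.68 mm. The point is not inside any of the regions above, so it lies outside the cross-section (4.68 mm from the nearest boundary).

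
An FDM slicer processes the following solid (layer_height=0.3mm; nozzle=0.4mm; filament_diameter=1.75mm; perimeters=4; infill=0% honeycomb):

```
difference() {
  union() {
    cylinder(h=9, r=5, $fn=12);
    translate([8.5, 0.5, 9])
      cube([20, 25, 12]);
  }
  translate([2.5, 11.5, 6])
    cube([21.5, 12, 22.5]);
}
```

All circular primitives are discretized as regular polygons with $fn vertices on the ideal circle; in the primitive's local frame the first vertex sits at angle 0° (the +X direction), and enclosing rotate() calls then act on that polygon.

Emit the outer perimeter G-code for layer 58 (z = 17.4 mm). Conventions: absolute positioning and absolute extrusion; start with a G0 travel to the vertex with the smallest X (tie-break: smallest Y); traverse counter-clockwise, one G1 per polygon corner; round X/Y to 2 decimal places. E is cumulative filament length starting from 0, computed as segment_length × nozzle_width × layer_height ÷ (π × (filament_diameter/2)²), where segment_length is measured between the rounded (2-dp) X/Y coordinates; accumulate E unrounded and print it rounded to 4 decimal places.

G0 X8.50 Y0.50 Z17.40
G1 X28.50 Y0.50 E0.9978
G1 X28.50 Y25.50 E2.2451
G1 X8.50 Y25.50 E3.2429
G1 X8.50 Y23.50 E3.3426
G1 X24.00 Y23.50 E4.1159
G1 X24.00 Y11.50 E4.7146
G1 X8.50 Y11.50 E5.4879
G1 X8.50 Y0.50 E6.0367

At z = 17.4 mm: the cylinder is absent (z outside [0, 9]); the cube at (8.5, 0.5) is present — its section is the full 20×25 rectangle; Combining (union): only the 20×25 cube at (8.5, 0.5) is present, so the union is just that shape — 1 connected region; the cube at (2.5, 11.5) (footprint 21.5×12) is included at this height; Taking the first minus the rest: starting from the result so far, the 21.5×12 cube at (2.5, 11.5) partially overlaps it — only the 186.00 mm² overlap (of its 258.00 mm²) is removed, clipping the outline — 1 connected region. The outline is a single polygon with 8 vertices. Extrusion per mm of travel: 0.4 × 0.3 / (π × 0.875²) = 0.049890. Accumulating E over each segment gives final E = 6.0367.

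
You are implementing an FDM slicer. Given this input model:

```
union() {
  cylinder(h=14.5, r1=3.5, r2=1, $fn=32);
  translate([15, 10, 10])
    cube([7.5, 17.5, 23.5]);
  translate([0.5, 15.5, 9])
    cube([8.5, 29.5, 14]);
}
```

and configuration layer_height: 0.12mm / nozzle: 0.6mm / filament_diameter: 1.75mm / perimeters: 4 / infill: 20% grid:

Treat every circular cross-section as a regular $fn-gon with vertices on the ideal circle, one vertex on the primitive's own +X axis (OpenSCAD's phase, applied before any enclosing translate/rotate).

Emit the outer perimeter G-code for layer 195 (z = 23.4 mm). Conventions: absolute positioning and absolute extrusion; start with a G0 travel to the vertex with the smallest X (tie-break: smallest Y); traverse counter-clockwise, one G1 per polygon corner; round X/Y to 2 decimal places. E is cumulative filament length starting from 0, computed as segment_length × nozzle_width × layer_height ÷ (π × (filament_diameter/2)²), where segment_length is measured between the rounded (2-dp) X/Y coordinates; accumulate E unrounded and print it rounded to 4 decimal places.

At z = 23.4 mm: the cone is absent (z outside [0, 14.5]); the cube at (15, 10) is present — its section is the full 7.5×17.5 rectangle; the cube at (0.5, 15.5) does not reach this height (z outside [9, 23]); Taking the union: only the 7.5×17.5 cube at (15, 10) is present, so the union is just that shape — 1 connected region. The outline is a single polygon with 4 vertices. Extrusion per mm of travel: 0.6 × 0.12 / (π × 0.875²) = 0.029934. Accumulating E over each segment gives final E = 1.4967.

G0 X15.00 Y10.00 Z23.40
G1 X22.50 Y10.00 E0.2245
G1 X22.50 Y27.50 E0.7484
G1 X15.00 Y27.50 E0.9729
G1 X15.00 Y10.00 E1.4967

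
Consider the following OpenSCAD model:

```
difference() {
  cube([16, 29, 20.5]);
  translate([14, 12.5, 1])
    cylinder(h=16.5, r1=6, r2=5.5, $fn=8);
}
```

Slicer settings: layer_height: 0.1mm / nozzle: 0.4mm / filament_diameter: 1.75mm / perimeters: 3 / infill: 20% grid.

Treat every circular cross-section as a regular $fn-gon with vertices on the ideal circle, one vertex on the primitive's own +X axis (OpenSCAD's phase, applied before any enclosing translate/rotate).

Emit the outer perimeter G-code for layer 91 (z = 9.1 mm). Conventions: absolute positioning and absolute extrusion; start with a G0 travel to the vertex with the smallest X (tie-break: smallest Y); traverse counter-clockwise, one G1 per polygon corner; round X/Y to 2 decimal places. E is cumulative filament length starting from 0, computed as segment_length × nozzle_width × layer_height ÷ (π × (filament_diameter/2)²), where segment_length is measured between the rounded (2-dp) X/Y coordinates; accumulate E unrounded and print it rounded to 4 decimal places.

At z = 9.1 mm: the cube is present — its section is the full 16×29 rectangle; the cone at (14, 12.5) contributes a regular 8-gon of circumradius 5.755 (interpolated between r1=6 and r2=5.5 at t=0.491); After the difference (first − rest): starting from the 16×29 cube, the cone at (14, 12.5) partially overlaps it — only the 68.19 mm² overlap (of its 93.66 mm²) is removed, clipping the outline — 1 connected region. The outline is a single polygon with 11 vertices. Extrusion per mm of travel: 0.4 × 0.1 / (π × 0.875²) = 0.016630. Accumulating E over each segment gives final E = 1.6975.

G0 X0.00 Y0.00 Z9.10
G1 X16.00 Y0.00 E0.2661
G1 X16.00 Y7.57 E0.3920
G1 X14.00 Y6.75 E0.4279
G1 X9.93 Y8.43 E0.5011
G1 X8.25 Y12.50 E0.5744
G1 X9.93 Y16.57 E0.6476
G1 X14.00 Y18.25 E0.7208
G1 X16.00 Y17.43 E0.7568
G1 X16.00 Y29.00 E0.9492
G1 X0.00 Y29.00 E1.2153
G1 X0.00 Y0.00 E1.6975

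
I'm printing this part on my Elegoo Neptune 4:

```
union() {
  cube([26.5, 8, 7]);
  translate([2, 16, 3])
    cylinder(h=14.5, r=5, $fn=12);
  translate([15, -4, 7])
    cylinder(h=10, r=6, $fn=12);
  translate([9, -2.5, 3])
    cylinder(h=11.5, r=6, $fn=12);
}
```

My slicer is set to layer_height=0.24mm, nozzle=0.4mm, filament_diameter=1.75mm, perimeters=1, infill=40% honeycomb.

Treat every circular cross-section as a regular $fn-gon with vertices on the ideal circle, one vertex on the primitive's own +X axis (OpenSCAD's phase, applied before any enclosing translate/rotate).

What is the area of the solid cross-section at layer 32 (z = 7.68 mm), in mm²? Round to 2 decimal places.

251.95 mm²

At z = 7.68 mm: the cube is absent (z outside [0, 7]); the cylinder at (2, 16): section is a regular 12-gon, circumradius r=5 (area = (12/2)·5.000²·sin(360°/12) = 75.00 mm²); the r=6 cylinder at (15, -4) contributes a regular 12-gon of circumradius 6 (area = (12/2)·6.000²·sin(360°/12) = 108.00 mm²); the cylinder at (9, -2.5): section is a regular 12-gon, circumradius r=6 (area = (12/2)·6.000²·sin(360°/12) = 108.00 mm²); Taking the union: the regions partially overlap — summed areas 291.00 mm² minus the doubly-counted overlap 39.05 mm² gives 251.95 mm² — area = 251.95 mm². Overall, the cross-section has 2 separate islands. Net area = 251.95 mm².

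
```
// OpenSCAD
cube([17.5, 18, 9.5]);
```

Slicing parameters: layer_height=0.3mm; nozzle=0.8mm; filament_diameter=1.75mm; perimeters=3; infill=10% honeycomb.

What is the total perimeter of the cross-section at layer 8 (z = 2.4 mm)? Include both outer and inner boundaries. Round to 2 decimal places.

71.00 mm

At z = 2.4 mm: the cube is present — its section is the full 17.5×18 rectangle (perimeter 71.00 mm). Overall, the cross-section is a single solid region. Total boundary length (outer) = 71.00 mm.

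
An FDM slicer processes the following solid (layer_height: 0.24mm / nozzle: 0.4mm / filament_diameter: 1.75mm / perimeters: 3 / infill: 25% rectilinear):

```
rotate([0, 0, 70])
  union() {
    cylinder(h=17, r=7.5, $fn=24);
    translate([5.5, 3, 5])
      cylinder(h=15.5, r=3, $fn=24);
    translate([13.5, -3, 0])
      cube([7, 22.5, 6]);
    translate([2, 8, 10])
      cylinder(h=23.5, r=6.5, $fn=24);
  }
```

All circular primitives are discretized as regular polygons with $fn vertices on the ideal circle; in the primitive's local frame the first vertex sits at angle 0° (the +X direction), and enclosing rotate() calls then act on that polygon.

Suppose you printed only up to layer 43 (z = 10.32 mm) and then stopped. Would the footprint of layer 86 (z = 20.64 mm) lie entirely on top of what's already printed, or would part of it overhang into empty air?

Compare the two slices. At z = 10.32: the r=7.5 cylinder contributes a regular 24-gon of circumradius 7.5 (area = (24/2)·7.500²·sin(360°/24) = 174.70 mm²); the r=3 cylinder at (5.5, 3) contributes a regular 24-gon of circumradius 3 (area = (24/2)·3.000²·sin(360°/24) = 27.95 mm²); the cube at (13.5, -3) is absent (z outside [0, 6]); the r=6.5 cylinder at (2, 8) contributes a regular 24-gon of circumradius 6.5 (area = (24/2)·6.500²·sin(360°/24) = 131.22 mm²); Combining (union): the regions partially overlap — summed areas 333.88 mm² minus the doubly-counted overlap 67.78 mm² gives 266.09 mm² — area = 266.09 mm²; (rotated 70° about Z; rotation is an isometry so areas/perimeters/island counts are preserved). At z = 20.64: the cylinder is not intersected at this z (z outside [0, 17]); the cylinder at (5.5, 3) is absent (z outside [5, 20.5]); the cube at (13.5, -3) does not reach this height (z outside [0, 6]); the r=6.5 cylinder at (2, 8) gives a regular 24-gon of circumradius 6.5 (constant along its height) (area = (24/2)·6.500²·sin(360°/24) = 131.22 mm²); Taking the union: only the r=6.5 cylinder at (2, 8) is present, so the union is just that shape — area = 131.22 mm²; (rotated 70° about Z; rotation is an isometry so areas/perimeters/island counts are preserved). Checking containment: the cross-section at z = 20.64 is a subset of the cross-section at z = 10.32.

entirely on top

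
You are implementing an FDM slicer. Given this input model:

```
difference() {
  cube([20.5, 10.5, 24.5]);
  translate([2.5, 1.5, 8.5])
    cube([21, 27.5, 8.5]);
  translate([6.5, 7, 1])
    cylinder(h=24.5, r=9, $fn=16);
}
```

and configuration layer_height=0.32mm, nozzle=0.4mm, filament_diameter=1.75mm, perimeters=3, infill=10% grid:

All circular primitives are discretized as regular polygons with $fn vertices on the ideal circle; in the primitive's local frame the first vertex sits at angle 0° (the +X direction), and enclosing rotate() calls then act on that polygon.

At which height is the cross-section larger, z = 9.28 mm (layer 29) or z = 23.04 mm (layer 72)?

Layer 29 (z = 9.28): the 20.5×10.5 cube contributes its full rectangle (area 215.25 mm²); the cube at (2.5, 1.5) (footprint 21×27.5) is included at this height (area 577.50 mm²); the cylinder at (6.5, 7): section is a regular 16-gon, circumradius r=9 (area = (16/2)·9.000²·sin(360°/16) = 247.98 mm²); Subtracting the remaining from the first: starting from the 20.5×10.5 cube (215.25 mm²), the 21×27.5 cube at (2.5, 1.5) partially overlaps it — only the 162.00 mm² overlap (of its 577.50 mm²) is removed, clipping the outline; the r=9 cylinder at (6.5, 7) partially overlaps it — only the 41.34 mm² overlap (of its 247.98 mm²) is removed, clipping the outline — area = 11.91 mm². So its area = 11.91 mm². Layer 72 (z = 23.04): the 20.5×10.5 cube contributes its full rectangle (area 215.25 mm²); the cube at (2.5, 1.5) is not intersected at this z (z outside [8.5, 17]); the r=9 cylinder at (6.5, 7) gives a regular 16-gon of circumradius 9 (constant along its height) (area = (16/2)·9.000²·sin(360°/16) = 247.98 mm²); After the difference (first − rest): starting from the 20.5×10.5 cube (215.25 mm²), the r=9 cylinder at (6.5, 7) partially overlaps it — only the 153.12 mm² overlap (of its 247.98 mm²) is removed, clipping the outline — area = 62.13 mm². So its area = 62.13 mm². Layer 72 is larger (62.13 vs 11.91 mm²).

layer 72 (z = 23.04 mm)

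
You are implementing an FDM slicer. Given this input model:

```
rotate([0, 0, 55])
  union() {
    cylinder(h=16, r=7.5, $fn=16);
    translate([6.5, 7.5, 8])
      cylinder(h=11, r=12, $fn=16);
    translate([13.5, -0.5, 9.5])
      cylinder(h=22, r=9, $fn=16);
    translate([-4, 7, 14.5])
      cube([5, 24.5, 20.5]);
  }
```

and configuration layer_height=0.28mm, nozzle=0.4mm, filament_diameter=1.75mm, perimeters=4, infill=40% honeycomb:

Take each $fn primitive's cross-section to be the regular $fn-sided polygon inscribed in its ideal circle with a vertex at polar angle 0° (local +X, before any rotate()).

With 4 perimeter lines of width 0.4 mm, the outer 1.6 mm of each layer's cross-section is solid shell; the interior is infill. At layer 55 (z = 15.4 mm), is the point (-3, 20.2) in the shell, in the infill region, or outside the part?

shell

At z = 15.4 mm: the r=7.5 cylinder contributes a regular 16-gon of circumradius 7.5; the r=12 cylinder at (6.5, 7.5) gives a regular 16-gon of circumradius 12 (constant along its height); the r=9 cylinder at (13.5, -0.5) contributes a regular 16-gon of circumradius 9; the cube at (-4, 7) (footprint 5×24.5) is included at this height; Taking the union: the regions partially overlap (shared area 271.65 mm²), so overlapping operands fuse into one piece — 1 connected region; (rotated 55° about Z; rotation is an isometry so areas/perimeters/island counts are preserved). Overall, the cross-section is a single solid region. Undo the 55° rotation: the query point maps to (14.826, 14.044) in the un-rotated model frame. The nearest boundary edge runs (14.99, 15.99)→(17.59, 12.09); distance from the point to it = 1.21 mm. The point is inside the cross-section, 1.21 mm from the nearest boundary — within the 1.6 mm shell band (4 × 0.4).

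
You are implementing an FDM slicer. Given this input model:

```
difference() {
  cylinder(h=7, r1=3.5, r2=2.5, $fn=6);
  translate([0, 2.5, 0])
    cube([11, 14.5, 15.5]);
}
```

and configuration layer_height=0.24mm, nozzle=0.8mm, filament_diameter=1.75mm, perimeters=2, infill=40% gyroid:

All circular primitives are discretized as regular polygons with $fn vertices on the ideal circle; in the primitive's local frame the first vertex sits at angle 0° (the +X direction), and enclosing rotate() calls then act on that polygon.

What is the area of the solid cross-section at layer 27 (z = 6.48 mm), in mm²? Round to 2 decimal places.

At z = 6.48 mm: the cone (r1=3.5→r2=2.5) has section circumradius 2.574 here — a regular 6-gon (area = (6/2)·2.574²·sin(360°/6) = 17.22 mm²); the cube at (0, 2.5) is present — its section is the full 11×14.5 rectangle (area 159.50 mm²); Subtracting the remaining from the first: starting from the cone (17.22 mm²), the 11×14.5 cube at (0, 2.5) misses the remaining region (no effect) — area = 17.22 mm². Overall, the cross-section is a single solid region. Net area = 17.22 mm².

17.22 mm²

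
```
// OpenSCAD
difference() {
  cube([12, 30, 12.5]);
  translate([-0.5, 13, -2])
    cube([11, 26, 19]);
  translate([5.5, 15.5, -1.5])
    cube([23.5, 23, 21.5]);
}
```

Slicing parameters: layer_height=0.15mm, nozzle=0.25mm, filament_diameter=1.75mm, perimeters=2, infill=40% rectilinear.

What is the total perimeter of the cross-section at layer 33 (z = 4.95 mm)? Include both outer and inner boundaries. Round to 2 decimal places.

At z = 4.95 mm: the 12×30 cube contributes its full rectangle (perimeter 84.00 mm); the cube at (-0.5, 13) (footprint 11×26) is included at this height (perimeter 74.00 mm); the cube at (5.5, 15.5) (footprint 23.5×23) is included at this height (perimeter 93.00 mm); Taking the first minus the rest: starting from the 12×30 cube, the 11×26 cube at (-0.5, 13) partially overlaps it — only the 178.50 mm² overlap (of its 286.00 mm²) is removed, clipping the outline; the 23.5×23 cube at (5.5, 15.5) partially overlaps it — only the 21.75 mm² overlap (of its 540.50 mm²) is removed, clipping the outline — boundary = 55.00 mm. Overall, the cross-section is a single solid region. Total boundary length (outer) = 55.00 mm.

55.00 mm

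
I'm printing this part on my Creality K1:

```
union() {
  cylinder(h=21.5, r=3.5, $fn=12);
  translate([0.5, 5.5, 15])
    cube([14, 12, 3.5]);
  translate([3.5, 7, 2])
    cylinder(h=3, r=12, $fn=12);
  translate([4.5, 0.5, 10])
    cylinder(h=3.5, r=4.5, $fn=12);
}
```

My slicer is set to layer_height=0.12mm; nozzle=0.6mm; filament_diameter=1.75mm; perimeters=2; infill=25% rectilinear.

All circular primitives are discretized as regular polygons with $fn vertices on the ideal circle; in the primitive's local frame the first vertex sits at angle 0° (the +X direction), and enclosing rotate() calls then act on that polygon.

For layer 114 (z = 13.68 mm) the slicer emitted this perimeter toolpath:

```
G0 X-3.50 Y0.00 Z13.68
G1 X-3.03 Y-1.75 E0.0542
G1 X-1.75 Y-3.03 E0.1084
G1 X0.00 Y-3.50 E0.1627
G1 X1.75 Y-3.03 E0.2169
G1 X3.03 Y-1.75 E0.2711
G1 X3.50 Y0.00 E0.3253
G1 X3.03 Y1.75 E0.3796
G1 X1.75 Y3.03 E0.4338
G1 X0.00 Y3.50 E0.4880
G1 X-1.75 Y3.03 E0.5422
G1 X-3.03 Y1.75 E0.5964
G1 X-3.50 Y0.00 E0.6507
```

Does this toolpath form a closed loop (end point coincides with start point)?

yes

Start point (G0): (-3.50, 0.00). End point (last G1): the path returns to the start — closed.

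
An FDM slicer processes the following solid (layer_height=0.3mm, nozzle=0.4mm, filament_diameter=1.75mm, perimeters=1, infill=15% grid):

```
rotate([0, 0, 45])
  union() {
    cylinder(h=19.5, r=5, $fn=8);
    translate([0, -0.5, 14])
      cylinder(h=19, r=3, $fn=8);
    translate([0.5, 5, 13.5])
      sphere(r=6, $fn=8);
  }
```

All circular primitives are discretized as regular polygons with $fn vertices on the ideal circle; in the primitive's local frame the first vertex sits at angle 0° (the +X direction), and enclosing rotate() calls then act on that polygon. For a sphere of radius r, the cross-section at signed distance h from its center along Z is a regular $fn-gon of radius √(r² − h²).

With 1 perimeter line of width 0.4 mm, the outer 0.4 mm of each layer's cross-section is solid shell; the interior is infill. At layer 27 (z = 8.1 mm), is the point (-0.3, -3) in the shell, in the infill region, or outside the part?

At z = 8.1 mm: the r=5 cylinder gives a regular 8-gon of circumradius 5 (constant along its height); the cylinder at (0, -0.5) is not intersected at this z (z outside [14, 33]); the r=6 sphere at (0.5, 5) contributes a regular 8-gon of circumradius √(6²−5.4²) = 2.615; Combining (union): the regions partially overlap (shared area 7.17 mm²), so overlapping operands fuse into one piece — 1 connected region; (whole slice rotated 45° about Z — lengths, areas and connectivity unchanged). Overall, the cross-section is a single solid region. Undo the 45° rotation: the query point maps to (-2.333, -1.909) in the un-rotated model frame. The nearest boundary edge runs (-3.54, -3.54)→(-5.00, 0.00); distance from the point to it = 1.73 mm. The point is inside the cross-section and 1.73 mm from the nearest boundary — more than the 0.4 mm shell width (1 × 0.4), so it's in the infill interior.

infill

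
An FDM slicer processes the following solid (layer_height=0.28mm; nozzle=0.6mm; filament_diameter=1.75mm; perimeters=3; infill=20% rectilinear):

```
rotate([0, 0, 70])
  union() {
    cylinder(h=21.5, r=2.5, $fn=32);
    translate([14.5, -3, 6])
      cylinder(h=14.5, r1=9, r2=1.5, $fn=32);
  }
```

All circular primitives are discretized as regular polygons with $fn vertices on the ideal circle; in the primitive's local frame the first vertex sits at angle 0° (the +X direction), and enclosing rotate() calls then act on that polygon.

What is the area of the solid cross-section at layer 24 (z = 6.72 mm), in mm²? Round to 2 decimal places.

251.85 mm²

At z = 6.72 mm: the r=2.5 cylinder contributes a regular 32-gon of circumradius 2.5 (area = (32/2)·2.500²·sin(360°/32) = 19.51 mm²); the cone at (14.5, -3) (r1=9→r2=1.5) has section circumradius 8.628 here — a regular 32-gon (area = (32/2)·8.628²·sin(360°/32) = 232.35 mm²); Combining (union): the 2 present regions are separate (no shared area or edge), so areas and boundary lengths simply add and each stays a separate island — area = 251.85 mm²; (whole slice rotated 70° about Z — lengths, areas and connectivity unchanged). Overall, the cross-section has 2 separate islands. Net area = 251.85 mm².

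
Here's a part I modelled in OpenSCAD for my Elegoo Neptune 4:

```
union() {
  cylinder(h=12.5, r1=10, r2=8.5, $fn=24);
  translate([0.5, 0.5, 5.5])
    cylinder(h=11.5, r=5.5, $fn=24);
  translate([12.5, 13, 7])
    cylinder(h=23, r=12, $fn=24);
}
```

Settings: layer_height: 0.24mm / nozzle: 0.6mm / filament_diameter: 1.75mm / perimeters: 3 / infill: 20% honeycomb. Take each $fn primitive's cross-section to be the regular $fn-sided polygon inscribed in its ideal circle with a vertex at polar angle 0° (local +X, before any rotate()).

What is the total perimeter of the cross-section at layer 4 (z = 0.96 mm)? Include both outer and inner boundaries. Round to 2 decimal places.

61.93 mm

At z = 0.96 mm: the cone: at t=0.077 of its height the radius interpolates to r₁+(r₂−r₁)t = 9.885, giving a regular 24-gon of that circumradius (perimeter = 2·24·9.885·sin(180°/24) = 61.93 mm); the cylinder at (0.5, 0.5) does not reach this height (z outside [5.5, 17]); the cylinder at (12.5, 13) is not intersected at this z (z outside [7, 30]); Combining (union): only the cone is present, so the union is just that shape — boundary = 61.93 mm. Overall, the cross-section is a single solid region. Total boundary length (outer) = 61.93 mm.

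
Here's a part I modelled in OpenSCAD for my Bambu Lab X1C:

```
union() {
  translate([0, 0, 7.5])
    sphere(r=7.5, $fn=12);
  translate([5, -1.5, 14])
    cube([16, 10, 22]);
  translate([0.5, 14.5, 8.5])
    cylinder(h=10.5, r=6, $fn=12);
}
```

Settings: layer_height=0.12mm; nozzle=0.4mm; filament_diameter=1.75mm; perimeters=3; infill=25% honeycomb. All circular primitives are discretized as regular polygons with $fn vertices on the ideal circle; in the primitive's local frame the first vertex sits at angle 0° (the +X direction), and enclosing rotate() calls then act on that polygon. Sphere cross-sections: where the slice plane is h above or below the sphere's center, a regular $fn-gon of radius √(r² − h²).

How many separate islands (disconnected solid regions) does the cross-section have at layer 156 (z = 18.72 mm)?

At z = 18.72 mm: the sphere does not reach this height (|z−center|=11.220 > r=7.5); the cube at (5, -1.5) is present — its section is the full 16×10 rectangle; the r=6 cylinder at (0.5, 14.5) contributes a regular 12-gon of circumradius 6; Merging all regions: the 2 present regions are separate (no shared area or edge), so areas and boundary lengths simply add and each stays a separate island — 2 connected regions. Overall, the cross-section has 2 separate islands. Island count = 2.

2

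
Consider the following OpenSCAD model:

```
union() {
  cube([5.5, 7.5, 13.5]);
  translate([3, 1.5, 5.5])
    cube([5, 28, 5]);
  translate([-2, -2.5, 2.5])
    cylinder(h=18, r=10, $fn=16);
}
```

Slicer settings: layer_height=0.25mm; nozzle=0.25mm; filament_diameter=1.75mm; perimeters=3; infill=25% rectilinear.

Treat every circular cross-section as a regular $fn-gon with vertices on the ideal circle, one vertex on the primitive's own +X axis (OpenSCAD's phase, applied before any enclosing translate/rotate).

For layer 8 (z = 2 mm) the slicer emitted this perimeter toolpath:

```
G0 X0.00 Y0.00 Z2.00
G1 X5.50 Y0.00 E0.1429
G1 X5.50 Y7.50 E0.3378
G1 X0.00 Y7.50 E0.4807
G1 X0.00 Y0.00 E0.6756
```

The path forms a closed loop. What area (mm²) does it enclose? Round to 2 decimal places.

Apply the shoelace formula to the sequence of (X, Y) vertices; enclosed area = 41.25 mm².

41.25 mm²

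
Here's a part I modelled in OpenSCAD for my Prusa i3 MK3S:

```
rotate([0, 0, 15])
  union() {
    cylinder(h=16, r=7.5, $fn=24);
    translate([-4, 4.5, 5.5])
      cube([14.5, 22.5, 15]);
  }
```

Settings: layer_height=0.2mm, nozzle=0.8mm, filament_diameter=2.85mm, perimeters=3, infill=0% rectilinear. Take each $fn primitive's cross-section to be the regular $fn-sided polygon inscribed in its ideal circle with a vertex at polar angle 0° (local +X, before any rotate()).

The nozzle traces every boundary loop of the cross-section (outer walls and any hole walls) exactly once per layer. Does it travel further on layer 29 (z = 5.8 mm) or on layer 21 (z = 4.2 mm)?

Layer 29 (z = 5.8): the cylinder: section is a regular 24-gon, circumradius r=7.5 (perimeter = 2·24·7.500·sin(180°/24) = 46.99 mm); the cube at (-4, 4.5) (footprint 14.5×22.5) is included at this height (perimeter 74.00 mm); Taking the union: the regions partially overlap (shared area 22.62 mm²), so the edge portions inside another operand are dropped and the merged outline is re-measured after clipping — boundary = 98.15 mm; (whole slice rotated 15° about Z — lengths, areas and connectivity unchanged). So its perimeter = 98.15 mm. Layer 21 (z = 4.2): the r=7.5 cylinder gives a regular 24-gon of circumradius 7.5 (constant along its height) (perimeter = 2·24·7.500·sin(180°/24) = 46.99 mm); the cube at (-4, 4.5) is absent (z outside [5.5, 20.5]); Combining (union): only the r=7.5 cylinder is present, so the union is just that shape — boundary = 46.99 mm; (whole slice rotated 15° about Z — lengths, areas and connectivity unchanged). So its perimeter = 46.99 mm. Layer 29 is larger (98.15 vs 46.99 mm).

layer 29 (z = 5.8 mm)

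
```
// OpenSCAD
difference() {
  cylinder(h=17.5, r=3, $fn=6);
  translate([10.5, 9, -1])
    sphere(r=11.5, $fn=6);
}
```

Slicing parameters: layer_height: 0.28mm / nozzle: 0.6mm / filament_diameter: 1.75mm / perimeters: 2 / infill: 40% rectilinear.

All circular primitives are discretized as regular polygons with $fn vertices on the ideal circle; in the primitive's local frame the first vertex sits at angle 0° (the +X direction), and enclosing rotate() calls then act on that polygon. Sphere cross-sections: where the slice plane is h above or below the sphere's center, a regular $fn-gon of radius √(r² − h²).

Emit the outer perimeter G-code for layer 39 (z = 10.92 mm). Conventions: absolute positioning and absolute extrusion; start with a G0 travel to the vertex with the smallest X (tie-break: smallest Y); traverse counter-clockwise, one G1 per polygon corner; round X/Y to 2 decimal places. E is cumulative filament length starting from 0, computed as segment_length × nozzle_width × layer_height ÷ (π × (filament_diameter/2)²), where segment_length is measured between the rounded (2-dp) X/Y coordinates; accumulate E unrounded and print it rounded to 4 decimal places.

At z = 10.92 mm: the r=3 cylinder contributes a regular 6-gon of circumradius 3; the sphere at (10.5, 9) is not intersected at this z (|z−center|=11.920 > r=11.5); After the difference (first − rest): none of the subtracted shapes is present at this height, so the r=3 cylinder is unchanged — 1 connected region. The outline is a single polygon with 6 vertices. Extrusion per mm of travel: 0.6 × 0.28 / (π × 0.875²) = 0.069846. Accumulating E over each segment gives final E = 1.2577.

G0 X-3.00 Y0.00 Z10.92
G1 X-1.50 Y-2.60 E0.2097
G1 X1.50 Y-2.60 E0.4192
G1 X3.00 Y0.00 E0.6288
G1 X1.50 Y2.60 E0.8385
G1 X-1.50 Y2.60 E1.0480
G1 X-3.00 Y0.00 E1.2577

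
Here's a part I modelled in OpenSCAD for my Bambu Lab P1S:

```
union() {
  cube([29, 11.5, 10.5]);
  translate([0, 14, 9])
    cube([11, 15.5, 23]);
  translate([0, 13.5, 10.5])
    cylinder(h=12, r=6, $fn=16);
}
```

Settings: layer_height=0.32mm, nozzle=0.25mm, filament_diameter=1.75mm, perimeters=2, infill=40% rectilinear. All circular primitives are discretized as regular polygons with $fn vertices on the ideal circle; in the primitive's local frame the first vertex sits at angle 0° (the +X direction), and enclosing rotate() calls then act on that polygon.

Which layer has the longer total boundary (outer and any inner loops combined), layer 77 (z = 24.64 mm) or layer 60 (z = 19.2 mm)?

layer 60 (z = 19.2 mm)

Layer 77 (z = 24.64): the cube is not intersected at this z (z outside [0, 10.5]); the cube at (0, 14) is present — its section is the full 11×15.5 rectangle (perimeter 53.00 mm); the cylinder at (0, 13.5) is absent (z outside [10.5, 22.5]); Taking the union: only the 11×15.5 cube at (0, 14) is present, so the union is just that shape — boundary = 53.00 mm. So its perimeter = 53.00 mm. Layer 60 (z = 19.2): the cube is absent (z outside [0, 10.5]); the cube at (0, 14) (footprint 11×15.5) is included at this height (perimeter 53.00 mm); the r=6 cylinder at (0, 13.5) gives a regular 16-gon of circumradius 6 (constant along its height) (perimeter = 2·16·6.000·sin(180°/16) = 37.46 mm); Taking the union: the regions partially overlap (shared area 24.58 mm²), so the edge portions inside another operand are dropped and the merged outline is re-measured after clipping — boundary = 70.20 mm. So its perimeter = 70.20 mm. Layer 60 is larger (70.20 vs 53.00 mm).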